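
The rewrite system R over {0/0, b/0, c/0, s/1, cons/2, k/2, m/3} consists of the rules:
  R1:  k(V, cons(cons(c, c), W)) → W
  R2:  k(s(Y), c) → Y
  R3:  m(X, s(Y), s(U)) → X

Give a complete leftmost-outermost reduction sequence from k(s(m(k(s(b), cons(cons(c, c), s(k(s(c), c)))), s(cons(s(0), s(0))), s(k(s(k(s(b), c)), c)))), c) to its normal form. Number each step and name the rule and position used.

s(c)

1. k(s(m(k(s(b), cons(cons(c, c), s(k(s(c), c)))), s(cons(s(0), s(0))), s(k(s(k(s(b), c)), c)))), c)  →  m(k(s(b), cons(cons(c, c), s(k(s(c), c)))), s(cons(s(0), s(0))), s(k(s(k(s(b), c)), c)))   [R2 at ε]
2. m(k(s(b), cons(cons(c, c), s(k(s(c), c)))), s(cons(s(0), s(0))), s(k(s(k(s(b), c)), c)))  →  k(s(b), cons(cons(c, c), s(k(s(c), c))))   [R3 at ε]
3. k(s(b), cons(cons(c, c), s(k(s(c), c))))  →  s(k(s(c), c))   [R1 at ε]
4. s(k(s(c), c))  →  s(c)   [R2 at 1]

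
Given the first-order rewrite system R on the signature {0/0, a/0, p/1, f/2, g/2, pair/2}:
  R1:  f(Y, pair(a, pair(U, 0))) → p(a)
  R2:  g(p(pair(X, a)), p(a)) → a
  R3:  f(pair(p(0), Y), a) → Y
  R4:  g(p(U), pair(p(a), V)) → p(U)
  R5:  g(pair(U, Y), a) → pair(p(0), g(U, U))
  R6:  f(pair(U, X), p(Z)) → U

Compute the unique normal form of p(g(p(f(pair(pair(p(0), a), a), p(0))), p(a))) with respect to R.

1. p(g(p(f(pair(pair(p(0), a), a), p(0))), p(a)))  →  p(g(p(pair(p(0), a)), p(a)))   [R6 at 1.1.1]
2. p(g(p(pair(p(0), a)), p(a)))  →  p(a)   [R2 at 1]

p(a)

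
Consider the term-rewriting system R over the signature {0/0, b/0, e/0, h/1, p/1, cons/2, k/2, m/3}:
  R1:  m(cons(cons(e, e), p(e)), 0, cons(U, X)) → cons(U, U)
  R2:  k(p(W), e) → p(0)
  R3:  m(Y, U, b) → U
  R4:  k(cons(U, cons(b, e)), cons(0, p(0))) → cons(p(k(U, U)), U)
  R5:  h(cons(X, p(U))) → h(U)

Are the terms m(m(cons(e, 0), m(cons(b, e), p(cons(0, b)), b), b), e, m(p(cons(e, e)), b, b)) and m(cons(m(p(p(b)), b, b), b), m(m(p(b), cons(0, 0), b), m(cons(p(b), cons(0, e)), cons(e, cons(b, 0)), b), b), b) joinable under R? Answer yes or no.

Reduce t₁ = m(m(cons(e, 0), m(cons(b, e), p(cons(0, b)), b), b), e, m(p(cons(e, e)), b, b)):
1. m(m(cons(e, 0), m(cons(b, e), p(cons(0, b)), b), b), e, m(p(cons(e, e)), b, b))  →  m(m(cons(b, e), p(cons(0, b)), b), e, m(p(cons(e, e)), b, b))   [R3 at 1]
2. m(m(cons(b, e), p(cons(0, b)), b), e, m(p(cons(e, e)), b, b))  →  m(p(cons(0, b)), e, m(p(cons(e, e)), b, b))   [R3 at 1]
3. m(p(cons(0, b)), e, m(p(cons(e, e)), b, b))  →  m(p(cons(0, b)), e, b)   [R3 at 3]
4. m(p(cons(0, b)), e, b)  →  e   [R3 at ε]

Reduce t₂ = m(cons(m(p(p(b)), b, b), b), m(m(p(b), cons(0, 0), b), m(cons(p(b), cons(0, e)), cons(e, cons(b, 0)), b), b), b):
1. m(cons(m(p(p(b)), b, b), b), m(m(p(b), cons(0, 0), b), m(cons(p(b), cons(0, e)), cons(e, cons(b, 0)), b), b), b)  →  m(m(p(b), cons(0, 0), b), m(cons(p(b), cons(0, e)), cons(e, cons(b, 0)), b), b)   [R3 at ε]
2. m(m(p(b), cons(0, 0), b), m(cons(p(b), cons(0, e)), cons(e, cons(b, 0)), b), b)  →  m(cons(p(b), cons(0, e)), cons(e, cons(b, 0)), b)   [R3 at ε]
3. m(cons(p(b), cons(0, e)), cons(e, cons(b, 0)), b)  →  cons(e, cons(b, 0))   [R3 at ε]

no — NF(t₁) = e, NF(t₂) = cons(e, cons(b, 0))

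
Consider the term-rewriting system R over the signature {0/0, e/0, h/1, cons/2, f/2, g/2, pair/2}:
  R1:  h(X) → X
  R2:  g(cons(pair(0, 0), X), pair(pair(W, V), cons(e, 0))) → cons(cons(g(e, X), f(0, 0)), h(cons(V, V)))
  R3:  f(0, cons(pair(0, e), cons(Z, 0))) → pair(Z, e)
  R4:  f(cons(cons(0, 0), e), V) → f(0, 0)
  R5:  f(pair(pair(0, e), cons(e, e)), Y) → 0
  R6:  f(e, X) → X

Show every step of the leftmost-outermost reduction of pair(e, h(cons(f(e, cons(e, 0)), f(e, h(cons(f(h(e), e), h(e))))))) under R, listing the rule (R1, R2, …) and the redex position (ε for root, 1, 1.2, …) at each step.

1. pair(e, h(cons(f(e, cons(e, 0)), f(e, h(cons(f(h(e), e), h(e)))))))  →  pair(e, cons(f(e, cons(e, 0)), f(e, h(cons(f(h(e), e), h(e))))))   [R1 at 2]
2. pair(e, cons(f(e, cons(e, 0)), f(e, h(cons(f(h(e), e), h(e))))))  →  pair(e, cons(cons(e, 0), f(e, h(cons(f(h(e), e), h(e))))))   [R6 at 2.1]
3. pair(e, cons(cons(e, 0), f(e, h(cons(f(h(e), e), h(e))))))  →  pair(e, cons(cons(e, 0), h(cons(f(h(e), e), h(e)))))   [R6 at 2.2]
4. pair(e, cons(cons(e, 0), h(cons(f(h(e), e), h(e)))))  →  pair(e, cons(cons(e, 0), cons(f(h(e), e), h(e))))   [R1 at 2.2]
5. pair(e, cons(cons(e, 0), cons(f(h(e), e), h(e))))  →  pair(e, cons(cons(e, 0), cons(f(e, e), h(e))))   [R1 at 2.2.1.1]
6. pair(e, cons(cons(e, 0), cons(f(e, e), h(e))))  →  pair(e, cons(cons(e, 0), cons(e, h(e))))   [R6 at 2.2.1]
7. pair(e, cons(cons(e, 0), cons(e, h(e))))  →  pair(e, cons(cons(e, 0), cons(e, e)))   [R1 at 2.2.2]

pair(e, cons(cons(e, 0), cons(e, e)))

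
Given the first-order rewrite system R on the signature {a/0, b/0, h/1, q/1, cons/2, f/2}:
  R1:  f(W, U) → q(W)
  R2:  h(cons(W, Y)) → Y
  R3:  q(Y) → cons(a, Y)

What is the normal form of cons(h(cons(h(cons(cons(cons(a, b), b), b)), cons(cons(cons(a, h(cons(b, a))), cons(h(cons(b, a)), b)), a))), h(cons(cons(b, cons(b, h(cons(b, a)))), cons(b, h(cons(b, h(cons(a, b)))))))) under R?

1. cons(h(cons(h(cons(cons(cons(a, b), b), b)), cons(cons(cons(a, h(cons(b, a))), cons(h(cons(b, a)), b)), a))), h(cons(cons(b, cons(b, h(cons(b, a)))), cons(b, h(cons(b, h(cons(a, b))))))))  →  cons(cons(cons(cons(a, h(cons(b, a))), cons(h(cons(b, a)), b)), a), h(cons(cons(b, cons(b, h(cons(b, a)))), cons(b, h(cons(b, h(cons(a, b))))))))   [R2 at 1]
2. cons(cons(cons(cons(a, h(cons(b, a))), cons(h(cons(b, a)), b)), a), h(cons(cons(b, cons(b, h(cons(b, a)))), cons(b, h(cons(b, h(cons(a, b))))))))  →  cons(cons(cons(cons(a, a), cons(h(cons(b, a)), b)), a), h(cons(cons(b, cons(b, h(cons(b, a)))), cons(b, h(cons(b, h(cons(a, b))))))))   [R2 at 1.1.1.2]
3. cons(cons(cons(cons(a, a), cons(h(cons(b, a)), b)), a), h(cons(cons(b, cons(b, h(cons(b, a)))), cons(b, h(cons(b, h(cons(a, b))))))))  →  cons(cons(cons(cons(a, a), cons(a, b)), a), h(cons(cons(b, cons(b, h(cons(b, a)))), cons(b, h(cons(b, h(cons(a, b))))))))   [R2 at 1.1.2.1]
4. cons(cons(cons(cons(a, a), cons(a, b)), a), h(cons(cons(b, cons(b, h(cons(b, a)))), cons(b, h(cons(b, h(cons(a, b))))))))  →  cons(cons(cons(cons(a, a), cons(a, b)), a), cons(b, h(cons(b, h(cons(a, b))))))   [R2 at 2]
5. cons(cons(cons(cons(a, a), cons(a, b)), a), cons(b, h(cons(b, h(cons(a, b))))))  →  cons(cons(cons(cons(a, a), cons(a, b)), a), cons(b, h(cons(a, b))))   [R2 at 2.2]
6. cons(cons(cons(cons(a, a), cons(a, b)), a), cons(b, h(cons(a, b))))  →  cons(cons(cons(cons(a, a), cons(a, b)), a), cons(b, b))   [R2 at 2.2]

cons(cons(cons(cons(a, a), cons(a, b)), a), cons(b, b))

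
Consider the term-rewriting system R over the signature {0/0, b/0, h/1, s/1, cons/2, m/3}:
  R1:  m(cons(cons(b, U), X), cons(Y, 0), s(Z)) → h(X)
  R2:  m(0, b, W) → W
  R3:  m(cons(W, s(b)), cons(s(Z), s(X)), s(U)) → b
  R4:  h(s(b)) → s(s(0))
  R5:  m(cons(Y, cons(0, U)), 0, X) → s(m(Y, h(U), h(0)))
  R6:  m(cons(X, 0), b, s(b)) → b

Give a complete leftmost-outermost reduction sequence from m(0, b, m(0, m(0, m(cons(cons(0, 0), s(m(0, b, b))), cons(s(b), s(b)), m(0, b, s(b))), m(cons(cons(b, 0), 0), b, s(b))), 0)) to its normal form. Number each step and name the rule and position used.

1. m(0, b, m(0, m(0, m(cons(cons(0, 0), s(m(0, b, b))), cons(s(b), s(b)), m(0, b, s(b))), m(cons(cons(b, 0), 0), b, s(b))), 0))  →  m(0, m(0, m(cons(cons(0, 0), s(m(0, b, b))), cons(s(b), s(b)), m(0, b, s(b))), m(cons(cons(b, 0), 0), b, s(b))), 0)   [R2 at ε]
2. m(0, m(0, m(cons(cons(0, 0), s(m(0, b, b))), cons(s(b), s(b)), m(0, b, s(b))), m(cons(cons(b, 0), 0), b, s(b))), 0)  →  m(0, m(0, m(cons(cons(0, 0), s(b)), cons(s(b), s(b)), m(0, b, s(b))), m(cons(cons(b, 0), 0), b, s(b))), 0)   [R2 at 2.2.1.2.1]
3. m(0, m(0, m(cons(cons(0, 0), s(b)), cons(s(b), s(b)), m(0, b, s(b))), m(cons(cons(b, 0), 0), b, s(b))), 0)  →  m(0, m(0, m(cons(cons(0, 0), s(b)), cons(s(b), s(b)), s(b)), m(cons(cons(b, 0), 0), b, s(b))), 0)   [R2 at 2.2.3]
4. m(0, m(0, m(cons(cons(0, 0), s(b)), cons(s(b), s(b)), s(b)), m(cons(cons(b, 0), 0), b, s(b))), 0)  →  m(0, m(0, b, m(cons(cons(b, 0), 0), b, s(b))), 0)   [R3 at 2.2]
5. m(0, m(0, b, m(cons(cons(b, 0), 0), b, s(b))), 0)  →  m(0, m(cons(cons(b, 0), 0), b, s(b)), 0)   [R2 at 2]
6. m(0, m(cons(cons(b, 0), 0), b, s(b)), 0)  →  m(0, b, 0)   [R6 at 2]
7. m(0, b, 0)  →  0   [R2 at ε]

0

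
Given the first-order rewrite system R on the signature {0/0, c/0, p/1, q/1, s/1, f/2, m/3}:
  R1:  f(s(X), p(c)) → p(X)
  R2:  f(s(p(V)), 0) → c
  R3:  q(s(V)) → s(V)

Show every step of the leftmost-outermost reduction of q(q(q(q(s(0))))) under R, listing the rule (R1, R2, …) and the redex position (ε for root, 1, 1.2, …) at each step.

s(0)

1. q(q(q(q(s(0)))))  →  q(q(q(s(0))))   [R3 at 1.1.1]
2. q(q(q(s(0))))  →  q(q(s(0)))   [R3 at 1.1]
3. q(q(s(0)))  →  q(s(0))   [R3 at 1]
4. q(s(0))  →  s(0)   [R3 at ε]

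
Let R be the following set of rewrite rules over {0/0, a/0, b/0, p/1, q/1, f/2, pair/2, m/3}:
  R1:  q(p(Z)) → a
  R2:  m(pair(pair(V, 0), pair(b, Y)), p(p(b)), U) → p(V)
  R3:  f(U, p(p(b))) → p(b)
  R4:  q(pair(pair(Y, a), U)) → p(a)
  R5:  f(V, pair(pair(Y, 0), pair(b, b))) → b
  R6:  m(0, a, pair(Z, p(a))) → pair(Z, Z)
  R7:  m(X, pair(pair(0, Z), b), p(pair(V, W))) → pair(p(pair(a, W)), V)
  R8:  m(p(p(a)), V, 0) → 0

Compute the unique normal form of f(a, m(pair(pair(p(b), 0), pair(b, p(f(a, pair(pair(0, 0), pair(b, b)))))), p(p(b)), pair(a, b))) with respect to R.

p(b)

1. f(a, m(pair(pair(p(b), 0), pair(b, p(f(a, pair(pair(0, 0), pair(b, b)))))), p(p(b)), pair(a, b)))  →  f(a, p(p(b)))   [R2 at 2]
2. f(a, p(p(b)))  →  p(b)   [R3 at ε]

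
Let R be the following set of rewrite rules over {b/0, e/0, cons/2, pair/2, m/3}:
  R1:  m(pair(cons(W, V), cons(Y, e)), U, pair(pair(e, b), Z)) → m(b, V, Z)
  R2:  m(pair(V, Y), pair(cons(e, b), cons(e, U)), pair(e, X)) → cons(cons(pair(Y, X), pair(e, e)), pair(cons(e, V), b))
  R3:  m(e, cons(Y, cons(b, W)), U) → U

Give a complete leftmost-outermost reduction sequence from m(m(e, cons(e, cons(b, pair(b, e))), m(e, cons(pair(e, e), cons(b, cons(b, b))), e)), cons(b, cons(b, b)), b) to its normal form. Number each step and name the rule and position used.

b

1. m(m(e, cons(e, cons(b, pair(b, e))), m(e, cons(pair(e, e), cons(b, cons(b, b))), e)), cons(b, cons(b, b)), b)  →  m(m(e, cons(pair(e, e), cons(b, cons(b, b))), e), cons(b, cons(b, b)), b)   [R3 at 1]
2. m(m(e, cons(pair(e, e), cons(b, cons(b, b))), e), cons(b, cons(b, b)), b)  →  m(e, cons(b, cons(b, b)), b)   [R3 at 1]
3. m(e, cons(b, cons(b, b)), b)  →  b   [R3 at ε]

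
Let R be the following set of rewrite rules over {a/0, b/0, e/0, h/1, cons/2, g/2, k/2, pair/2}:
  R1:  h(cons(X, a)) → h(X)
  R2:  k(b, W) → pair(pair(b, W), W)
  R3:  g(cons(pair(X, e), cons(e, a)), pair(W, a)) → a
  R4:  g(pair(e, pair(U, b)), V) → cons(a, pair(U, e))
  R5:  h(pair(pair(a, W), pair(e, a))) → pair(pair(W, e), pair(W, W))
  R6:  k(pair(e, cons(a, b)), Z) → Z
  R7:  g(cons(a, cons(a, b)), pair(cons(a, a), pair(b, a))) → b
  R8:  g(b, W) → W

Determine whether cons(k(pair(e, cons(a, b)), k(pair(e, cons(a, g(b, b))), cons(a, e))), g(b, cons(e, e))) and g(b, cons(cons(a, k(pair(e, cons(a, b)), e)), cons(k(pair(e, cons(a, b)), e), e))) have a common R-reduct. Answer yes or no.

yes — NF(t₁) = cons(cons(a, e), cons(e, e)), NF(t₂) = cons(cons(a, e), cons(e, e))

Reduce t₁ = cons(k(pair(e, cons(a, b)), k(pair(e, cons(a, g(b, b))), cons(a, e))), g(b, cons(e, e))):
1. cons(k(pair(e, cons(a, b)), k(pair(e, cons(a, g(b, b))), cons(a, e))), g(b, cons(e, e)))  →  cons(k(pair(e, cons(a, g(b, b))), cons(a, e)), g(b, cons(e, e)))   [R6 at 1]
2. cons(k(pair(e, cons(a, g(b, b))), cons(a, e)), g(b, cons(e, e)))  →  cons(k(pair(e, cons(a, b)), cons(a, e)), g(b, cons(e, e)))   [R8 at 1.1.2.2]
3. cons(k(pair(e, cons(a, b)), cons(a, e)), g(b, cons(e, e)))  →  cons(cons(a, e), g(b, cons(e, e)))   [R6 at 1]
4. cons(cons(a, e), g(b, cons(e, e)))  →  cons(cons(a, e), cons(e, e))   [R8 at 2]

Reduce t₂ = g(b, cons(cons(a, k(pair(e, cons(a, b)), e)), cons(k(pair(e, cons(a, b)), e), e))):
1. g(b, cons(cons(a, k(pair(e, cons(a, b)), e)), cons(k(pair(e, cons(a, b)), e), e)))  →  cons(cons(a, k(pair(e, cons(a, b)), e)), cons(k(pair(e, cons(a, b)), e), e))   [R8 at ε]
2. cons(cons(a, k(pair(e, cons(a, b)), e)), cons(k(pair(e, cons(a, b)), e), e))  →  cons(cons(a, e), cons(k(pair(e, cons(a, b)), e), e))   [R6 at 1.2]
3. cons(cons(a, e), cons(k(pair(e, cons(a, b)), e), e))  →  cons(cons(a, e), cons(e, e))   [R6 at 2.1]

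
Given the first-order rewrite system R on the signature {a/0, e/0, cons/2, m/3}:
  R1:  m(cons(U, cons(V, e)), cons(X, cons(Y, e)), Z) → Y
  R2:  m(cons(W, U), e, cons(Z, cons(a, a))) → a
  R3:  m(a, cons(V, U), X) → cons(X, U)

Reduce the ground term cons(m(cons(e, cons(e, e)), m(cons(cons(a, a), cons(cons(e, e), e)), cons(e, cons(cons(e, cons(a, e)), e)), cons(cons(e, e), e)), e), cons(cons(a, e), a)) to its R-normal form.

cons(a, cons(cons(a, e), a))

1. cons(m(cons(e, cons(e, e)), m(cons(cons(a, a), cons(cons(e, e), e)), cons(e, cons(cons(e, cons(a, e)), e)), cons(cons(e, e), e)), e), cons(cons(a, e), a))  →  cons(m(cons(e, cons(e, e)), cons(e, cons(a, e)), e), cons(cons(a, e), a))   [R1 at 1.2]
2. cons(m(cons(e, cons(e, e)), cons(e, cons(a, e)), e), cons(cons(a, e), a))  →  cons(a, cons(cons(a, e), a))   [R1 at 1]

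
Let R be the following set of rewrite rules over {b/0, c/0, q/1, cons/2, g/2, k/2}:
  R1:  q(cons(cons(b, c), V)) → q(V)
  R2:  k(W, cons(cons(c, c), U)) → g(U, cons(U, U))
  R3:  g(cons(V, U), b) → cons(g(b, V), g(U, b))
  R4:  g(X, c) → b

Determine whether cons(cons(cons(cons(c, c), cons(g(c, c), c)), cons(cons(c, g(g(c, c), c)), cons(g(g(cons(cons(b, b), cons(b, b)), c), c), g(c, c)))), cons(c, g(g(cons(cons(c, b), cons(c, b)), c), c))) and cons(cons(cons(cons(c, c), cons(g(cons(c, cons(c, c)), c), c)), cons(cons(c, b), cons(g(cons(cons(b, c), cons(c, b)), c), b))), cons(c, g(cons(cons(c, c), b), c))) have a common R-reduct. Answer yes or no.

yes — NF(t₁) = cons(cons(cons(cons(c, c), cons(b, c)), cons(cons(c, b), cons(b, b))), cons(c, b)), NF(t₂) = cons(cons(cons(cons(c, c), cons(b, c)), cons(cons(c, b), cons(b, b))), cons(c, b))

Reduce t₁ = cons(cons(cons(cons(c, c), cons(g(c, c), c)), cons(cons(c, g(g(c, c), c)), cons(g(g(cons(cons(b, b), cons(b, b)), c), c), g(c, c)))), cons(c, g(g(cons(cons(c, b), cons(c, b)), c), c))):
1. cons(cons(cons(cons(c, c), cons(g(c, c), c)), cons(cons(c, g(g(c, c), c)), cons(g(g(cons(cons(b, b), cons(b, b)), c), c), g(c, c)))), cons(c, g(g(cons(cons(c, b), cons(c, b)), c), c)))  →  cons(cons(cons(cons(c, c), cons(b, c)), cons(cons(c, g(g(c, c), c)), cons(g(g(cons(cons(b, b), cons(b, b)), c), c), g(c, c)))), cons(c, g(g(cons(cons(c, b), cons(c, b)), c), c)))   [R4 at 1.1.2.1]
2. cons(cons(cons(cons(c, c), cons(b, c)), cons(cons(c, g(g(c, c), c)), cons(g(g(cons(cons(b, b), cons(b, b)), c), c), g(c, c)))), cons(c, g(g(cons(cons(c, b), cons(c, b)), c), c)))  →  cons(cons(cons(cons(c, c), cons(b, c)), cons(cons(c, b), cons(g(g(cons(cons(b, b), cons(b, b)), c), c), g(c, c)))), cons(c, g(g(cons(cons(c, b), cons(c, b)), c), c)))   [R4 at 1.2.1.2]
3. cons(cons(cons(cons(c, c), cons(b, c)), cons(cons(c, b), cons(g(g(cons(cons(b, b), cons(b, b)), c), c), g(c, c)))), cons(c, g(g(cons(cons(c, b), cons(c, b)), c), c)))  →  cons(cons(cons(cons(c, c), cons(b, c)), cons(cons(c, b), cons(b, g(c, c)))), cons(c, g(g(cons(cons(c, b), cons(c, b)), c), c)))   [R4 at 1.2.2.1]
4. cons(cons(cons(cons(c, c), cons(b, c)), cons(cons(c, b), cons(b, g(c, c)))), cons(c, g(g(cons(cons(c, b), cons(c, b)), c), c)))  →  cons(cons(cons(cons(c, c), cons(b, c)), cons(cons(c, b), cons(b, b))), cons(c, g(g(cons(cons(c, b), cons(c, b)), c), c)))   [R4 at 1.2.2.2]
5. cons(cons(cons(cons(c, c), cons(b, c)), cons(cons(c, b), cons(b, b))), cons(c, g(g(cons(cons(c, b), cons(c, b)), c), c)))  →  cons(cons(cons(cons(c, c), cons(b, c)), cons(cons(c, b), cons(b, b))), cons(c, b))   [R4 at 2.2]

Reduce t₂ = cons(cons(cons(cons(c, c), cons(g(cons(c, cons(c, c)), c), c)), cons(cons(c, b), cons(g(cons(cons(b, c), cons(c, b)), c), b))), cons(c, g(cons(cons(c, c), b), c))):
1. cons(cons(cons(cons(c, c), cons(g(cons(c, cons(c, c)), c), c)), cons(cons(c, b), cons(g(cons(cons(b, c), cons(c, b)), c), b))), cons(c, g(cons(cons(c, c), b), c)))  →  cons(cons(cons(cons(c, c), cons(b, c)), cons(cons(c, b), cons(g(cons(cons(b, c), cons(c, b)), c), b))), cons(c, g(cons(cons(c, c), b), c)))   [R4 at 1.1.2.1]
2. cons(cons(cons(cons(c, c), cons(b, c)), cons(cons(c, b), cons(g(cons(cons(b, c), cons(c, b)), c), b))), cons(c, g(cons(cons(c, c), b), c)))  →  cons(cons(cons(cons(c, c), cons(b, c)), cons(cons(c, b), cons(b, b))), cons(c, g(cons(cons(c, c), b), c)))   [R4 at 1.2.2.1]
3. cons(cons(cons(cons(c, c), cons(b, c)), cons(cons(c, b), cons(b, b))), cons(c, g(cons(cons(c, c), b), c)))  →  cons(cons(cons(cons(c, c), cons(b, c)), cons(cons(c, b), cons(b, b))), cons(c, b))   [R4 at 2.2]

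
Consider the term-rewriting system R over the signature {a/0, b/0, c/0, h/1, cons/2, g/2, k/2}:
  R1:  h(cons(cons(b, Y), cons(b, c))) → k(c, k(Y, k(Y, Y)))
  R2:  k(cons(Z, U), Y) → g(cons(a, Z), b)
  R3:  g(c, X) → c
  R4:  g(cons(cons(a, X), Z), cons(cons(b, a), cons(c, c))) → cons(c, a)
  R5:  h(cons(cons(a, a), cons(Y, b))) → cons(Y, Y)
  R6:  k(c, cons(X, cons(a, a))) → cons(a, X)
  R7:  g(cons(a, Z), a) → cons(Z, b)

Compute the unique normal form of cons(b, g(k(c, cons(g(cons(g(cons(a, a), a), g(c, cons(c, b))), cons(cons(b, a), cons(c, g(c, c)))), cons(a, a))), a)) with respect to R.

cons(b, cons(cons(c, a), b))

1. cons(b, g(k(c, cons(g(cons(g(cons(a, a), a), g(c, cons(c, b))), cons(cons(b, a), cons(c, g(c, c)))), cons(a, a))), a))  →  cons(b, g(cons(a, g(cons(g(cons(a, a), a), g(c, cons(c, b))), cons(cons(b, a), cons(c, g(c, c))))), a))   [R6 at 2.1]
2. cons(b, g(cons(a, g(cons(g(cons(a, a), a), g(c, cons(c, b))), cons(cons(b, a), cons(c, g(c, c))))), a))  →  cons(b, cons(g(cons(g(cons(a, a), a), g(c, cons(c, b))), cons(cons(b, a), cons(c, g(c, c)))), b))   [R7 at 2]
3. cons(b, cons(g(cons(g(cons(a, a), a), g(c, cons(c, b))), cons(cons(b, a), cons(c, g(c, c)))), b))  →  cons(b, cons(g(cons(cons(a, b), g(c, cons(c, b))), cons(cons(b, a), cons(c, g(c, c)))), b))   [R7 at 2.1.1.1]
4. cons(b, cons(g(cons(cons(a, b), g(c, cons(c, b))), cons(cons(b, a), cons(c, g(c, c)))), b))  →  cons(b, cons(g(cons(cons(a, b), c), cons(cons(b, a), cons(c, g(c, c)))), b))   [R3 at 2.1.1.2]
5. cons(b, cons(g(cons(cons(a, b), c), cons(cons(b, a), cons(c, g(c, c)))), b))  →  cons(b, cons(g(cons(cons(a, b), c), cons(cons(b, a), cons(c, c))), b))   [R3 at 2.1.2.2.2]
6. cons(b, cons(g(cons(cons(a, b), c), cons(cons(b, a), cons(c, c))), b))  →  cons(b, cons(cons(c, a), b))   [R4 at 2.1]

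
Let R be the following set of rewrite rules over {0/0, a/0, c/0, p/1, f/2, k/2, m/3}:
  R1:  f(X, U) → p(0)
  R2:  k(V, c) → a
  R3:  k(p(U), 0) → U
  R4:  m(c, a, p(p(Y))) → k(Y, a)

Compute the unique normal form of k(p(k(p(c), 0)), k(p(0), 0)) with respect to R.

c

1. k(p(k(p(c), 0)), k(p(0), 0))  →  k(p(c), k(p(0), 0))   [R3 at 1.1]
2. k(p(c), k(p(0), 0))  →  k(p(c), 0)   [R3 at 2]
3. k(p(c), 0)  →  c   [R3 at ε]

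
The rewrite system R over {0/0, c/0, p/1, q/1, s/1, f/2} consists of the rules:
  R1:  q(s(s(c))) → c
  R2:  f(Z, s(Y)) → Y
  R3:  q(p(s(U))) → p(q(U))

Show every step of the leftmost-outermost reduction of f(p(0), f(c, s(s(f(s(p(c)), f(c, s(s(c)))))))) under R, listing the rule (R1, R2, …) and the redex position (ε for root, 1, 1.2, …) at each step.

1. f(p(0), f(c, s(s(f(s(p(c)), f(c, s(s(c))))))))  →  f(p(0), s(f(s(p(c)), f(c, s(s(c))))))   [R2 at 2]
2. f(p(0), s(f(s(p(c)), f(c, s(s(c))))))  →  f(s(p(c)), f(c, s(s(c))))   [R2 at ε]
3. f(s(p(c)), f(c, s(s(c))))  →  f(s(p(c)), s(c))   [R2 at 2]
4. f(s(p(c)), s(c))  →  c   [R2 at ε]

c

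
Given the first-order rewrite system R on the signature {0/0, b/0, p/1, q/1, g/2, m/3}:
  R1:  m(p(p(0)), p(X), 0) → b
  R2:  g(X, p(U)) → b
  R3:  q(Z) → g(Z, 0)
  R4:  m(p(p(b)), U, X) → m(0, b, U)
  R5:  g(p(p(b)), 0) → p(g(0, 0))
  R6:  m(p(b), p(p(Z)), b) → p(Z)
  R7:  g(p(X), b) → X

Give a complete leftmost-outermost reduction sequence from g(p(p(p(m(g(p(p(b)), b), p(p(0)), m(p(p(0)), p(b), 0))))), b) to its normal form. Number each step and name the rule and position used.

p(p(p(0)))

1. g(p(p(p(m(g(p(p(b)), b), p(p(0)), m(p(p(0)), p(b), 0))))), b)  →  p(p(m(g(p(p(b)), b), p(p(0)), m(p(p(0)), p(b), 0))))   [R7 at ε]
2. p(p(m(g(p(p(b)), b), p(p(0)), m(p(p(0)), p(b), 0))))  →  p(p(m(p(b), p(p(0)), m(p(p(0)), p(b), 0))))   [R7 at 1.1.1]
3. p(p(m(p(b), p(p(0)), m(p(p(0)), p(b), 0))))  →  p(p(m(p(b), p(p(0)), b)))   [R1 at 1.1.3]
4. p(p(m(p(b), p(p(0)), b)))  →  p(p(p(0)))   [R6 at 1.1]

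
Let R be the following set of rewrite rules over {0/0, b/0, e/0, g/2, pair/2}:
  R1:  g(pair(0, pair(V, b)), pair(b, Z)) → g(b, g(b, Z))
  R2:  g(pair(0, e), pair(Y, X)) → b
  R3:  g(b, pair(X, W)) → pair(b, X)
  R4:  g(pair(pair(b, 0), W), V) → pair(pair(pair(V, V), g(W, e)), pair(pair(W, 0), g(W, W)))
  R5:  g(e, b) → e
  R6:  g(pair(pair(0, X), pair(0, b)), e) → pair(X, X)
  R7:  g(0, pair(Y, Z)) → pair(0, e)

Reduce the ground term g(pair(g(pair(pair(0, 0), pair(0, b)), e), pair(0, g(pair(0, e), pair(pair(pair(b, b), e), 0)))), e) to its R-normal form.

pair(0, 0)

1. g(pair(g(pair(pair(0, 0), pair(0, b)), e), pair(0, g(pair(0, e), pair(pair(pair(b, b), e), 0)))), e)  →  g(pair(pair(0, 0), pair(0, g(pair(0, e), pair(pair(pair(b, b), e), 0)))), e)   [R6 at 1.1]
2. g(pair(pair(0, 0), pair(0, g(pair(0, e), pair(pair(pair(b, b), e), 0)))), e)  →  g(pair(pair(0, 0), pair(0, b)), e)   [R2 at 1.2.2]
3. g(pair(pair(0, 0), pair(0, b)), e)  →  pair(0, 0)   [R6 at ε]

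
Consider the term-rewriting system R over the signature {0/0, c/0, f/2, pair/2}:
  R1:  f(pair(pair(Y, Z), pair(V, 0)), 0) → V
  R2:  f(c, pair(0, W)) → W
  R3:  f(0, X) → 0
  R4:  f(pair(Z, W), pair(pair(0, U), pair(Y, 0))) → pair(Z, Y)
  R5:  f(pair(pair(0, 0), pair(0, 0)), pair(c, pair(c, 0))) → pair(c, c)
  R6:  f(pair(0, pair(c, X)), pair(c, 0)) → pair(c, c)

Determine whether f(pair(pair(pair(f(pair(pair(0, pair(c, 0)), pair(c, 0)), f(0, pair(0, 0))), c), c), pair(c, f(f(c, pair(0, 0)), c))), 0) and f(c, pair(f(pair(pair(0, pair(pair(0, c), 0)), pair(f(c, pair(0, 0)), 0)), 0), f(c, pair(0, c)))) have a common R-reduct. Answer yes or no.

Reduce t₁ = f(pair(pair(pair(f(pair(pair(0, pair(c, 0)), pair(c, 0)), f(0, pair(0, 0))), c), c), pair(c, f(f(c, pair(0, 0)), c))), 0):
1. f(pair(pair(pair(f(pair(pair(0, pair(c, 0)), pair(c, 0)), f(0, pair(0, 0))), c), c), pair(c, f(f(c, pair(0, 0)), c))), 0)  →  f(pair(pair(pair(f(pair(pair(0, pair(c, 0)), pair(c, 0)), 0), c), c), pair(c, f(f(c, pair(0, 0)), c))), 0)   [R3 at 1.1.1.1.2]
2. f(pair(pair(pair(f(pair(pair(0, pair(c, 0)), pair(c, 0)), 0), c), c), pair(c, f(f(c, pair(0, 0)), c))), 0)  →  f(pair(pair(pair(c, c), c), pair(c, f(f(c, pair(0, 0)), c))), 0)   [R1 at 1.1.1.1]
3. f(pair(pair(pair(c, c), c), pair(c, f(f(c, pair(0, 0)), c))), 0)  →  f(pair(pair(pair(c, c), c), pair(c, f(0, c))), 0)   [R2 at 1.2.2.1]
4. f(pair(pair(pair(c, c), c), pair(c, f(0, c))), 0)  →  f(pair(pair(pair(c, c), c), pair(c, 0)), 0)   [R3 at 1.2.2]
5. f(pair(pair(pair(c, c), c), pair(c, 0)), 0)  →  c   [R1 at ε]

Reduce t₂ = f(c, pair(f(pair(pair(0, pair(pair(0, c), 0)), pair(f(c, pair(0, 0)), 0)), 0), f(c, pair(0, c)))):
1. f(c, pair(f(pair(pair(0, pair(pair(0, c), 0)), pair(f(c, pair(0, 0)), 0)), 0), f(c, pair(0, c))))  →  f(c, pair(f(c, pair(0, 0)), f(c, pair(0, c))))   [R1 at 2.1]
2. f(c, pair(f(c, pair(0, 0)), f(c, pair(0, c))))  →  f(c, pair(0, f(c, pair(0, c))))   [R2 at 2.1]
3. f(c, pair(0, f(c, pair(0, c))))  →  f(c, pair(0, c))   [R2 at ε]
4. f(c, pair(0, c))  →  c   [R2 at ε]

yes — NF(t₁) = c, NF(t₂) = c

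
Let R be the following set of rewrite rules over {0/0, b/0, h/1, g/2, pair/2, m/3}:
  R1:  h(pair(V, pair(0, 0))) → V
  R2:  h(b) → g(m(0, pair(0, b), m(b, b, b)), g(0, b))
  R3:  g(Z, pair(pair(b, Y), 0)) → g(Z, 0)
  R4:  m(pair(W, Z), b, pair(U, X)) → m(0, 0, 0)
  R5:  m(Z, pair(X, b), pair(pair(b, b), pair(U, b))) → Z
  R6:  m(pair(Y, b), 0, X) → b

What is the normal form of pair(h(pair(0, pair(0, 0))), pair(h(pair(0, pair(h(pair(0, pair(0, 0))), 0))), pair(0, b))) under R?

1. pair(h(pair(0, pair(0, 0))), pair(h(pair(0, pair(h(pair(0, pair(0, 0))), 0))), pair(0, b)))  →  pair(0, pair(h(pair(0, pair(h(pair(0, pair(0, 0))), 0))), pair(0, b)))   [R1 at 1]
2. pair(0, pair(h(pair(0, pair(h(pair(0, pair(0, 0))), 0))), pair(0, b)))  →  pair(0, pair(h(pair(0, pair(0, 0))), pair(0, b)))   [R1 at 2.1.1.2.1]
3. pair(0, pair(h(pair(0, pair(0, 0))), pair(0, b)))  →  pair(0, pair(0, pair(0, b)))   [R1 at 2.1]

pair(0, pair(0, pair(0, b)))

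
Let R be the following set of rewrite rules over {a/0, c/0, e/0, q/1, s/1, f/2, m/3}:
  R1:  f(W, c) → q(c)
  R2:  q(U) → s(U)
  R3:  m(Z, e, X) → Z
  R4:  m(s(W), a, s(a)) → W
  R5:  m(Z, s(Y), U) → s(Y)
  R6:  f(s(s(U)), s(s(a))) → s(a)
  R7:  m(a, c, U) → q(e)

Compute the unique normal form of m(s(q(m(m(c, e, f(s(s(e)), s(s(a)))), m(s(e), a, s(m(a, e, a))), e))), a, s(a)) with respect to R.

s(c)

1. m(s(q(m(m(c, e, f(s(s(e)), s(s(a)))), m(s(e), a, s(m(a, e, a))), e))), a, s(a))  →  q(m(m(c, e, f(s(s(e)), s(s(a)))), m(s(e), a, s(m(a, e, a))), e))   [R4 at ε]
2. q(m(m(c, e, f(s(s(e)), s(s(a)))), m(s(e), a, s(m(a, e, a))), e))  →  s(m(m(c, e, f(s(s(e)), s(s(a)))), m(s(e), a, s(m(a, e, a))), e))   [R2 at ε]
3. s(m(m(c, e, f(s(s(e)), s(s(a)))), m(s(e), a, s(m(a, e, a))), e))  →  s(m(c, m(s(e), a, s(m(a, e, a))), e))   [R3 at 1.1]
4. s(m(c, m(s(e), a, s(m(a, e, a))), e))  →  s(m(c, m(s(e), a, s(a)), e))   [R3 at 1.2.3.1]
5. s(m(c, m(s(e), a, s(a)), e))  →  s(m(c, e, e))   [R4 at 1.2]
6. s(m(c, e, e))  →  s(c)   [R3 at 1]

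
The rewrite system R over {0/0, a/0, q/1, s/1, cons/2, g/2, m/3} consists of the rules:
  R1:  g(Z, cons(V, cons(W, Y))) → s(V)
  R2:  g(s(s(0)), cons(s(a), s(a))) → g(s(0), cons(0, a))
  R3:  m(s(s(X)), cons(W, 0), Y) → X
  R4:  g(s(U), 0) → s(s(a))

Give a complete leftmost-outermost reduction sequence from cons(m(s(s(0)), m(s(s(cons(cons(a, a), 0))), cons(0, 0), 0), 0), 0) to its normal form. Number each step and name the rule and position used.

1. cons(m(s(s(0)), m(s(s(cons(cons(a, a), 0))), cons(0, 0), 0), 0), 0)  →  cons(m(s(s(0)), cons(cons(a, a), 0), 0), 0)   [R3 at 1.2]
2. cons(m(s(s(0)), cons(cons(a, a), 0), 0), 0)  →  cons(0, 0)   [R3 at 1]

cons(0, 0)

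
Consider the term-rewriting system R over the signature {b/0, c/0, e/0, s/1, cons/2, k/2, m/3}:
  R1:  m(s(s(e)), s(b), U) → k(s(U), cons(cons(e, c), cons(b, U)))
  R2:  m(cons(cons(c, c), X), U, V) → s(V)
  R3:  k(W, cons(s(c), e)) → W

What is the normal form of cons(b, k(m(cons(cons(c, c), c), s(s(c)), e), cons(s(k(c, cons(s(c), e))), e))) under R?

1. cons(b, k(m(cons(cons(c, c), c), s(s(c)), e), cons(s(k(c, cons(s(c), e))), e)))  →  cons(b, k(s(e), cons(s(k(c, cons(s(c), e))), e)))   [R2 at 2.1]
2. cons(b, k(s(e), cons(s(k(c, cons(s(c), e))), e)))  →  cons(b, k(s(e), cons(s(c), e)))   [R3 at 2.2.1.1]
3. cons(b, k(s(e), cons(s(c), e)))  →  cons(b, s(e))   [R3 at 2]

cons(b, s(e))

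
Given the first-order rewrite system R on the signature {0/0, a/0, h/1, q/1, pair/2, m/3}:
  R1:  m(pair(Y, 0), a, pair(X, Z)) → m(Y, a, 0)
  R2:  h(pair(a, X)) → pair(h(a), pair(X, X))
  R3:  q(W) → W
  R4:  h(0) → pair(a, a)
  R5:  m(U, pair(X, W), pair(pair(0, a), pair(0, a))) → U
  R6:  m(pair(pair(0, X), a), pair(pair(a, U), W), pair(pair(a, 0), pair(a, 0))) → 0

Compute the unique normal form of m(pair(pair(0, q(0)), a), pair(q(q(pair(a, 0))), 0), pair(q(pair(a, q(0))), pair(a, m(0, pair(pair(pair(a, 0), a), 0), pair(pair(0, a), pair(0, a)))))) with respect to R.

1. m(pair(pair(0, q(0)), a), pair(q(q(pair(a, 0))), 0), pair(q(pair(a, q(0))), pair(a, m(0, pair(pair(pair(a, 0), a), 0), pair(pair(0, a), pair(0, a))))))  →  m(pair(pair(0, 0), a), pair(q(q(pair(a, 0))), 0), pair(q(pair(a, q(0))), pair(a, m(0, pair(pair(pair(a, 0), a), 0), pair(pair(0, a), pair(0, a))))))   [R3 at 1.1.2]
2. m(pair(pair(0, 0), a), pair(q(q(pair(a, 0))), 0), pair(q(pair(a, q(0))), pair(a, m(0, pair(pair(pair(a, 0), a), 0), pair(pair(0, a), pair(0, a))))))  →  m(pair(pair(0, 0), a), pair(q(pair(a, 0)), 0), pair(q(pair(a, q(0))), pair(a, m(0, pair(pair(pair(a, 0), a), 0), pair(pair(0, a), pair(0, a))))))   [R3 at 2.1]
3. m(pair(pair(0, 0), a), pair(q(pair(a, 0)), 0), pair(q(pair(a, q(0))), pair(a, m(0, pair(pair(pair(a, 0), a), 0), pair(pair(0, a), pair(0, a))))))  →  m(pair(pair(0, 0), a), pair(pair(a, 0), 0), pair(q(pair(a, q(0))), pair(a, m(0, pair(pair(pair(a, 0), a), 0), pair(pair(0, a), pair(0, a))))))   [R3 at 2.1]
4. m(pair(pair(0, 0), a), pair(pair(a, 0), 0), pair(q(pair(a, q(0))), pair(a, m(0, pair(pair(pair(a, 0), a), 0), pair(pair(0, a), pair(0, a))))))  →  m(pair(pair(0, 0), a), pair(pair(a, 0), 0), pair(pair(a, q(0)), pair(a, m(0, pair(pair(pair(a, 0), a), 0), pair(pair(0, a), pair(0, a))))))   [R3 at 3.1]
5. m(pair(pair(0, 0), a), pair(pair(a, 0), 0), pair(pair(a, q(0)), pair(a, m(0, pair(pair(pair(a, 0), a), 0), pair(pair(0, a), pair(0, a))))))  →  m(pair(pair(0, 0), a), pair(pair(a, 0), 0), pair(pair(a, 0), pair(a, m(0, pair(pair(pair(a, 0), a), 0), pair(pair(0, a), pair(0, a))))))   [R3 at 3.1.2]
6. m(pair(pair(0, 0), a), pair(pair(a, 0), 0), pair(pair(a, 0), pair(a, m(0, pair(pair(pair(a, 0), a), 0), pair(pair(0, a), pair(0, a))))))  →  m(pair(pair(0, 0), a), pair(pair(a, 0), 0), pair(pair(a, 0), pair(a, 0)))   [R5 at 3.2.2]
7. m(pair(pair(0, 0), a), pair(pair(a, 0), 0), pair(pair(a, 0), pair(a, 0)))  →  0   [R6 at ε]

0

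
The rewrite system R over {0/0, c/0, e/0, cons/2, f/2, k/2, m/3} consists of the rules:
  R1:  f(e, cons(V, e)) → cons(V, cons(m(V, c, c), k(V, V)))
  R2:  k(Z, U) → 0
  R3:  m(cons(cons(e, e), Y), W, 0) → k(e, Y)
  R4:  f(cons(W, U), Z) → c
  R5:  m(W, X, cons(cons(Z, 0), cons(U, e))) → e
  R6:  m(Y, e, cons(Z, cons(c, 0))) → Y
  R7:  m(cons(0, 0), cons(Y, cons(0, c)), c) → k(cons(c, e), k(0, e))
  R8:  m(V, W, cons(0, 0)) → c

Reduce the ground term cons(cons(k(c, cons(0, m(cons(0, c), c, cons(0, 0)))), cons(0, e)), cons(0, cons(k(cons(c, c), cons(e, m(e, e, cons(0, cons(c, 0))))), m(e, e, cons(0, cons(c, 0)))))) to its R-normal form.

1. cons(cons(k(c, cons(0, m(cons(0, c), c, cons(0, 0)))), cons(0, e)), cons(0, cons(k(cons(c, c), cons(e, m(e, e, cons(0, cons(c, 0))))), m(e, e, cons(0, cons(c, 0))))))  →  cons(cons(0, cons(0, e)), cons(0, cons(k(cons(c, c), cons(e, m(e, e, cons(0, cons(c, 0))))), m(e, e, cons(0, cons(c, 0))))))   [R2 at 1.1]
2. cons(cons(0, cons(0, e)), cons(0, cons(k(cons(c, c), cons(e, m(e, e, cons(0, cons(c, 0))))), m(e, e, cons(0, cons(c, 0))))))  →  cons(cons(0, cons(0, e)), cons(0, cons(0, m(e, e, cons(0, cons(c, 0))))))   [R2 at 2.2.1]
3. cons(cons(0, cons(0, e)), cons(0, cons(0, m(e, e, cons(0, cons(c, 0))))))  →  cons(cons(0, cons(0, e)), cons(0, cons(0, e)))   [R6 at 2.2.2]

cons(cons(0, cons(0, e)), cons(0, cons(0, e)))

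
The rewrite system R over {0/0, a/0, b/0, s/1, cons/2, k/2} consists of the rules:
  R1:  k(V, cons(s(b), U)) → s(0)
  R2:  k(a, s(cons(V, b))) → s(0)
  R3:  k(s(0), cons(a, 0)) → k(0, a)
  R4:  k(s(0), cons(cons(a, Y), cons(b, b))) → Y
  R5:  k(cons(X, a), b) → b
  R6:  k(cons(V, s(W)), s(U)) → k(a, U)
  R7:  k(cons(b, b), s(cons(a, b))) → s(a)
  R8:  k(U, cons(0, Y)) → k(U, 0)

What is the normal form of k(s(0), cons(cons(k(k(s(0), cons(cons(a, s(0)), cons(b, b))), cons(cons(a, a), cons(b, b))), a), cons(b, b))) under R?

a

1. k(s(0), cons(cons(k(k(s(0), cons(cons(a, s(0)), cons(b, b))), cons(cons(a, a), cons(b, b))), a), cons(b, b)))  →  k(s(0), cons(cons(k(s(0), cons(cons(a, a), cons(b, b))), a), cons(b, b)))   [R4 at 2.1.1.1]
2. k(s(0), cons(cons(k(s(0), cons(cons(a, a), cons(b, b))), a), cons(b, b)))  →  k(s(0), cons(cons(a, a), cons(b, b)))   [R4 at 2.1.1]
3. k(s(0), cons(cons(a, a), cons(b, b)))  →  a   [R4 at ε]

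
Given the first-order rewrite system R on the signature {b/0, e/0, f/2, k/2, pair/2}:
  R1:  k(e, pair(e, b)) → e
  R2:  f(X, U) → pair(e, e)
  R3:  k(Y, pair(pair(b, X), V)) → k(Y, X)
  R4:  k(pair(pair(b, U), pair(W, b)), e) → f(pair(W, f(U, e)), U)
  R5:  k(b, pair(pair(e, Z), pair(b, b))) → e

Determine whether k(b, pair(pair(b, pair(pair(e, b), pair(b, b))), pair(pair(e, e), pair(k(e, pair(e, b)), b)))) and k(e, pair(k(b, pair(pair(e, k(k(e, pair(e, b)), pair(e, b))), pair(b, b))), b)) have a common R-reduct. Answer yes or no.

yes — NF(t₁) = e, NF(t₂) = e

Reduce t₁ = k(b, pair(pair(b, pair(pair(e, b), pair(b, b))), pair(pair(e, e), pair(k(e, pair(e, b)), b)))):
1. k(b, pair(pair(b, pair(pair(e, b), pair(b, b))), pair(pair(e, e), pair(k(e, pair(e, b)), b))))  →  k(b, pair(pair(e, b), pair(b, b)))   [R3 at ε]
2. k(b, pair(pair(e, b), pair(b, b)))  →  e   [R5 at ε]

Reduce t₂ = k(e, pair(k(b, pair(pair(e, k(k(e, pair(e, b)), pair(e, b))), pair(b, b))), b)):
1. k(e, pair(k(b, pair(pair(e, k(k(e, pair(e, b)), pair(e, b))), pair(b, b))), b))  →  k(e, pair(e, b))   [R5 at 2.1]
2. k(e, pair(e, b))  →  e   [R1 at ε]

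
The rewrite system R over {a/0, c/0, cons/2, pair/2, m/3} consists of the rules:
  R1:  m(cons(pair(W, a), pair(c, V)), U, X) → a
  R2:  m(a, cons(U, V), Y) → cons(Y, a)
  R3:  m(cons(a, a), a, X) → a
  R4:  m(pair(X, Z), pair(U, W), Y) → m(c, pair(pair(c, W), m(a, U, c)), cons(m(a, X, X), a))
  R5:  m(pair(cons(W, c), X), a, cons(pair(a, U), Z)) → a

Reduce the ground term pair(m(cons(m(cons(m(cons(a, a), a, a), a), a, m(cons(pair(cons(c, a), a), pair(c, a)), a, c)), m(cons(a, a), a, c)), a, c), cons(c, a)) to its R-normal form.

1. pair(m(cons(m(cons(m(cons(a, a), a, a), a), a, m(cons(pair(cons(c, a), a), pair(c, a)), a, c)), m(cons(a, a), a, c)), a, c), cons(c, a))  →  pair(m(cons(m(cons(a, a), a, m(cons(pair(cons(c, a), a), pair(c, a)), a, c)), m(cons(a, a), a, c)), a, c), cons(c, a))   [R3 at 1.1.1.1.1]
2. pair(m(cons(m(cons(a, a), a, m(cons(pair(cons(c, a), a), pair(c, a)), a, c)), m(cons(a, a), a, c)), a, c), cons(c, a))  →  pair(m(cons(a, m(cons(a, a), a, c)), a, c), cons(c, a))   [R3 at 1.1.1]
3. pair(m(cons(a, m(cons(a, a), a, c)), a, c), cons(c, a))  →  pair(m(cons(a, a), a, c), cons(c, a))   [R3 at 1.1.2]
4. pair(m(cons(a, a), a, c), cons(c, a))  →  pair(a, cons(c, a))   [R3 at 1]

pair(a, cons(c, a))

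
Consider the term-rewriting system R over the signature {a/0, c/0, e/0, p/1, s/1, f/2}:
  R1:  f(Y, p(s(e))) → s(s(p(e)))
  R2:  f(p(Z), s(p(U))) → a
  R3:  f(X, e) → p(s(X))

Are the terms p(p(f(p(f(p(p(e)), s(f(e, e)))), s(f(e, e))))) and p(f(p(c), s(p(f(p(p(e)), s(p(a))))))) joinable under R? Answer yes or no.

no — NF(t₁) = p(p(a)), NF(t₂) = p(a)

Reduce t₁ = p(p(f(p(f(p(p(e)), s(f(e, e)))), s(f(e, e))))):
1. p(p(f(p(f(p(p(e)), s(f(e, e)))), s(f(e, e)))))  →  p(p(f(p(f(p(p(e)), s(p(s(e))))), s(f(e, e)))))   [R3 at 1.1.1.1.2.1]
2. p(p(f(p(f(p(p(e)), s(p(s(e))))), s(f(e, e)))))  →  p(p(f(p(a), s(f(e, e)))))   [R2 at 1.1.1.1]
3. p(p(f(p(a), s(f(e, e)))))  →  p(p(f(p(a), s(p(s(e))))))   [R3 at 1.1.2.1]
4. p(p(f(p(a), s(p(s(e))))))  →  p(p(a))   [R2 at 1.1]

Reduce t₂ = p(f(p(c), s(p(f(p(p(e)), s(p(a))))))):
1. p(f(p(c), s(p(f(p(p(e)), s(p(a)))))))  →  p(a)   [R2 at 1]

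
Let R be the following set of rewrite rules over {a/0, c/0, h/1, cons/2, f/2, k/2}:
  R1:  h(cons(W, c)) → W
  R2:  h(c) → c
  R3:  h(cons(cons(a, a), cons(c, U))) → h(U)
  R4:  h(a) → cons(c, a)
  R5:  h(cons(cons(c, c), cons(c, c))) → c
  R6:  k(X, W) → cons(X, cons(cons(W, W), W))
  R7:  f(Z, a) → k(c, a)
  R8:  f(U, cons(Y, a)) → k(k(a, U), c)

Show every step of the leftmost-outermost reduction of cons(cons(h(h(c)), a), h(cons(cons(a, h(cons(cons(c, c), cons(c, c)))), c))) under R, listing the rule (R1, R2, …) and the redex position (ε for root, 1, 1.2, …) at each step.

cons(cons(c, a), cons(a, c))

1. cons(cons(h(h(c)), a), h(cons(cons(a, h(cons(cons(c, c), cons(c, c)))), c)))  →  cons(cons(h(c), a), h(cons(cons(a, h(cons(cons(c, c), cons(c, c)))), c)))   [R2 at 1.1.1]
2. cons(cons(h(c), a), h(cons(cons(a, h(cons(cons(c, c), cons(c, c)))), c)))  →  cons(cons(c, a), h(cons(cons(a, h(cons(cons(c, c), cons(c, c)))), c)))   [R2 at 1.1]
3. cons(cons(c, a), h(cons(cons(a, h(cons(cons(c, c), cons(c, c)))), c)))  →  cons(cons(c, a), cons(a, h(cons(cons(c, c), cons(c, c)))))   [R1 at 2]
4. cons(cons(c, a), cons(a, h(cons(cons(c, c), cons(c, c)))))  →  cons(cons(c, a), cons(a, c))   [R5 at 2.2]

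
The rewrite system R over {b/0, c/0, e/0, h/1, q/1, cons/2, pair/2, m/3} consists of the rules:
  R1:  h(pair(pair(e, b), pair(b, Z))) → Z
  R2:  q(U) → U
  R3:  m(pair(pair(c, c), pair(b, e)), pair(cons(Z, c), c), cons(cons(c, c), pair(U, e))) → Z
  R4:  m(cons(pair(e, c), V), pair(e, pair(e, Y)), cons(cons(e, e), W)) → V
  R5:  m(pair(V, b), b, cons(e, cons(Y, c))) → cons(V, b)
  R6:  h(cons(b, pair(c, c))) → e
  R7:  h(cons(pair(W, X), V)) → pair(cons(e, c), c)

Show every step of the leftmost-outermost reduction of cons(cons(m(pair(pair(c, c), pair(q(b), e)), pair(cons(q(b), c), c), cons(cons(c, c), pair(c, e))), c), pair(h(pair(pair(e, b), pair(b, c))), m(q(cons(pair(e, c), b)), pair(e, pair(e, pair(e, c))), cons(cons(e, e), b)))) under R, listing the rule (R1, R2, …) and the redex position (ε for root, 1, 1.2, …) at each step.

cons(cons(b, c), pair(c, b))

1. cons(cons(m(pair(pair(c, c), pair(q(b), e)), pair(cons(q(b), c), c), cons(cons(c, c), pair(c, e))), c), pair(h(pair(pair(e, b), pair(b, c))), m(q(cons(pair(e, c), b)), pair(e, pair(e, pair(e, c))), cons(cons(e, e), b))))  →  cons(cons(m(pair(pair(c, c), pair(b, e)), pair(cons(q(b), c), c), cons(cons(c, c), pair(c, e))), c), pair(h(pair(pair(e, b), pair(b, c))), m(q(cons(pair(e, c), b)), pair(e, pair(e, pair(e, c))), cons(cons(e, e), b))))   [R2 at 1.1.1.2.1]
2. cons(cons(m(pair(pair(c, c), pair(b, e)), pair(cons(q(b), c), c), cons(cons(c, c), pair(c, e))), c), pair(h(pair(pair(e, b), pair(b, c))), m(q(cons(pair(e, c), b)), pair(e, pair(e, pair(e, c))), cons(cons(e, e), b))))  →  cons(cons(q(b), c), pair(h(pair(pair(e, b), pair(b, c))), m(q(cons(pair(e, c), b)), pair(e, pair(e, pair(e, c))), cons(cons(e, e), b))))   [R3 at 1.1]
3. cons(cons(q(b), c), pair(h(pair(pair(e, b), pair(b, c))), m(q(cons(pair(e, c), b)), pair(e, pair(e, pair(e, c))), cons(cons(e, e), b))))  →  cons(cons(b, c), pair(h(pair(pair(e, b), pair(b, c))), m(q(cons(pair(e, c), b)), pair(e, pair(e, pair(e, c))), cons(cons(e, e), b))))   [R2 at 1.1]
4. cons(cons(b, c), pair(h(pair(pair(e, b), pair(b, c))), m(q(cons(pair(e, c), b)), pair(e, pair(e, pair(e, c))), cons(cons(e, e), b))))  →  cons(cons(b, c), pair(c, m(q(cons(pair(e, c), b)), pair(e, pair(e, pair(e, c))), cons(cons(e, e), b))))   [R1 at 2.1]
5. cons(cons(b, c), pair(c, m(q(cons(pair(e, c), b)), pair(e, pair(e, pair(e, c))), cons(cons(e, e), b))))  →  cons(cons(b, c), pair(c, m(cons(pair(e, c), b), pair(e, pair(e, pair(e, c))), cons(cons(e, e), b))))   [R2 at 2.2.1]
6. cons(cons(b, c), pair(c, m(cons(pair(e, c), b), pair(e, pair(e, pair(e, c))), cons(cons(e, e), b))))  →  cons(cons(b, c), pair(c, b))   [R4 at 2.2]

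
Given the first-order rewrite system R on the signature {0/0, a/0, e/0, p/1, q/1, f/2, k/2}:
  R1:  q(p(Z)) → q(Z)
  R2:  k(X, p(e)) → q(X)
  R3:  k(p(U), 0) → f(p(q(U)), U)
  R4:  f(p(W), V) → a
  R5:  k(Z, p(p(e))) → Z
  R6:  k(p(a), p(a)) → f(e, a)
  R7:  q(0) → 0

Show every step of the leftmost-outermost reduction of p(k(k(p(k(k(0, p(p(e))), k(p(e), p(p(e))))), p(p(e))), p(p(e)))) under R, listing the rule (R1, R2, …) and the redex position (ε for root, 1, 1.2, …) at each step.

p(p(0))

1. p(k(k(p(k(k(0, p(p(e))), k(p(e), p(p(e))))), p(p(e))), p(p(e))))  →  p(k(p(k(k(0, p(p(e))), k(p(e), p(p(e))))), p(p(e))))   [R5 at 1]
2. p(k(p(k(k(0, p(p(e))), k(p(e), p(p(e))))), p(p(e))))  →  p(p(k(k(0, p(p(e))), k(p(e), p(p(e))))))   [R5 at 1]
3. p(p(k(k(0, p(p(e))), k(p(e), p(p(e))))))  →  p(p(k(0, k(p(e), p(p(e))))))   [R5 at 1.1.1]
4. p(p(k(0, k(p(e), p(p(e))))))  →  p(p(k(0, p(e))))   [R5 at 1.1.2]
5. p(p(k(0, p(e))))  →  p(p(q(0)))   [R2 at 1.1]
6. p(p(q(0)))  →  p(p(0))   [R7 at 1.1]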